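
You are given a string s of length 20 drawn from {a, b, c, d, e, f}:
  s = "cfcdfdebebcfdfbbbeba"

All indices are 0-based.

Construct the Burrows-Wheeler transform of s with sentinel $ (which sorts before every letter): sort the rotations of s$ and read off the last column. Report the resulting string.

abefbebef$bffcbbddcdc

rank  rotation               last
    0  $cfcdfdebebcfdfbbbeba  a
    1  a$cfcdfdebebcfdfbbbeb  b
    2  ba$cfcdfdebebcfdfbbbe  e
    3  bbbeba$cfcdfdebebcfdf  f
    4  bbeba$cfcdfdebebcfdfb  b
    5  bcfdfbbbeba$cfcdfdebe  e
    6  beba$cfcdfdebebcfdfbb  b
    7  bebcfdfbbbeba$cfcdfde  e
    8  cdfdebebcfdfbbbeba$cf  f
    9  cfcdfdebebcfdfbbbeba$  $
   10  cfdfbbbeba$cfcdfdebeb  b
   11  debebcfdfbbbeba$cfcdf  f
   12  dfbbbeba$cfcdfdebebcf  f
   13  dfdebebcfdfbbbeba$cfc  c
   14  eba$cfcdfdebebcfdfbbb  b
   15  ebcfdfbbbeba$cfcdfdeb  b
   16  ebebcfdfbbbeba$cfcdfd  d
   17  fbbbeba$cfcdfdebebcfd  d
   18  fcdfdebebcfdfbbbeba$c  c
   19  fdebebcfdfbbbeba$cfcd  d
   20  fdfbbbeba$cfcdfdebebc  c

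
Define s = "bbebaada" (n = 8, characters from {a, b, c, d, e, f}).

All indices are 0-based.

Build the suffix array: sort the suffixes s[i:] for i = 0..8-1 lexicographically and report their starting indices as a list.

[7, 4, 5, 3, 0, 1, 6, 2]

sorted suffixes:
  #0 SA[0]=7  'a'
  #1 SA[1]=4  'aada'
  #2 SA[2]=5  'ada'
  #3 SA[3]=3  'baada'
  #4 SA[4]=0  'bbebaada'
  #5 SA[5]=1  'bebaada'
  #6 SA[6]=6  'da'
  #7 SA[7]=2  'ebaada'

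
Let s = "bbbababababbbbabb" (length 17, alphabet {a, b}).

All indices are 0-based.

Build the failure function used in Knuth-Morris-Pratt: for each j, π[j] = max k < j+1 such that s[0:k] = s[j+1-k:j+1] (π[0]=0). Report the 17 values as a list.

π[0] = 0
j=1 s[j]='b': π[1]=1 (border 'b')
j=2 s[j]='b': π[2]=2 (border 'bb')
j=3 s[j]='a': k: 2→1→0; π[3]=0 (border '')
j=4 s[j]='b': π[4]=1 (border 'b')
j=5 s[j]='a': k: 1→0; π[5]=0 (border '')
j=6 s[j]='b': π[6]=1 (border 'b')
j=7 s[j]='a': k: 1→0; π[7]=0 (border '')
j=8 s[j]='b': π[8]=1 (border 'b')
j=9 s[j]='a': k: 1→0; π[9]=0 (border '')
j=10 s[j]='b': π[10]=1 (border 'b')
j=11 s[j]='b': π[11]=2 (border 'bb')
j=12 s[j]='b': π[12]=3 (border 'bbb')
j=13 s[j]='b': k: 3→2; π[13]=3 (border 'bbb')
j=14 s[j]='a': π[14]=4 (border 'bbba')
j=15 s[j]='b': π[15]=5 (border 'bbbab')
j=16 s[j]='b': k: 5→1; π[16]=2 (border 'bb')

[0, 1, 2, 0, 1, 0, 1, 0, 1, 0, 1, 2, 3, 3, 4, 5, 2]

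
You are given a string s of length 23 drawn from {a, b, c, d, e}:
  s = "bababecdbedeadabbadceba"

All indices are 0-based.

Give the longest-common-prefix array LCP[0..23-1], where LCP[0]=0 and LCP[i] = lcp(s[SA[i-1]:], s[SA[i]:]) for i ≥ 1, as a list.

rank→(start, suffix):
  0 → (22, 'a')
  1 → (1, 'ababecdbedeadabbadceba')
  2 → (14, 'abbadceba')
  3 → (3, 'abecdbedeadabbadceba')
  4 → (12, 'adabbadceba')
  5 → (17, 'adceba')
  6 → (21, 'ba')
  7 → (0, 'bababecdbedeadabbadceba')
  8 → (2, 'babecdbedeadabbadceba')
  9 → (16, 'badceba')
  10 → (15, 'bbadceba')
  11 → (4, 'becdbedeadabbadceba')
  12 → (8, 'bedeadabbadceba')
  13 → (6, 'cdbedeadabbadceba')
  14 → (19, 'ceba')
  15 → (13, 'dabbadceba')
  16 → (7, 'dbedeadabbadceba')
  17 → (18, 'dceba')
  18 → (10, 'deadabbadceba')
  19 → (11, 'eadabbadceba')
  20 → (20, 'eba')
  21 → (5, 'ecdbedeadabbadceba')
  22 → (9, 'edeadabbadceba')

SA = [22, 1, 14, 3, 12, 17, 21, 0, 2, 16, 15, 4, 8, 6, 19, 13, 7, 18, 10, 11, 20, 5, 9]
i: (SA[i-1],SA[i]) lcp shared
  1: (22,1) 1 'a'
  2: (1,14) 2 'ab'
  3: (14,3) 2 'ab'
  4: (3,12) 1 'a'
  5: (12,17) 2 'ad'
  6: (17,21) 0 ''
  7: (21,0) 2 'ba'
  8: (0,2) 3 'bab'
  9: (2,16) 2 'ba'
  10: (16,15) 1 'b'
  11: (15,4) 1 'b'
  12: (4,8) 2 'be'
  13: (8,6) 0 ''
  14: (6,19) 1 'c'
  15: (19,13) 0 ''
  16: (13,7) 1 'd'
  17: (7,18) 1 'd'
  18: (18,10) 1 'd'
  19: (10,11) 0 ''
  20: (11,20) 1 'e'
  21: (20,5) 1 'e'
  22: (5,9) 1 'e'

[0, 1, 2, 2, 1, 2, 0, 2, 3, 2, 1, 1, 2, 0, 1, 0, 1, 1, 1, 0, 1, 1, 1]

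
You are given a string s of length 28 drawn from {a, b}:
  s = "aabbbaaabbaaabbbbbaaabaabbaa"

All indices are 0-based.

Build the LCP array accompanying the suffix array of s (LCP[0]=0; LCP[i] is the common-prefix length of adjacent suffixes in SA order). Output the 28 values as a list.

[0, 1, 2, 4, 5, 2, 3, 6, 4, 5, 1, 2, 5, 3, 4, 0, 3, 5, 6, 3, 1, 4, 6, 7, 2, 7, 3, 4]

rank→(start, suffix):
  0 → (27, 'a')
  1 → (26, 'aa')
  2 → (18, 'aaabaabbaa')
  3 → (5, 'aaabbaaabbbbbaaabaabbaa')
  4 → (10, 'aaabbbbbaaabaabbaa')
  5 → (19, 'aabaabbaa')
  6 → (22, 'aabbaa')
  7 → (6, 'aabbaaabbbbbaaabaabbaa')
  8 → (0, 'aabbbaaabbaaabbbbbaaabaabbaa')
  9 → (11, 'aabbbbbaaabaabbaa')
  10 → (20, 'abaabbaa')
  11 → (23, 'abbaa')
  12 → (7, 'abbaaabbbbbaaabaabbaa')
  13 → (1, 'abbbaaabbaaabbbbbaaabaabbaa')
  14 → (12, 'abbbbbaaabaabbaa')
  15 → (25, 'baa')
  16 → (17, 'baaabaabbaa')
  17 → (4, 'baaabbaaabbbbbaaabaabbaa')
  18 → (9, 'baaabbbbbaaabaabbaa')
  19 → (21, 'baabbaa')
  20 → (24, 'bbaa')
  21 → (16, 'bbaaabaabbaa')
  22 → (3, 'bbaaabbaaabbbbbaaabaabbaa')
  23 → (8, 'bbaaabbbbbaaabaabbaa')
  24 → (15, 'bbbaaabaabbaa')
  25 → (2, 'bbbaaabbaaabbbbbaaabaabbaa')
  26 → (14, 'bbbbaaabaabbaa')
  27 → (13, 'bbbbbaaabaabbaa')

SA = [27, 26, 18, 5, 10, 19, 22, 6, 0, 11, 20, 23, 7, 1, 12, 25, 17, 4, 9, 21, 24, 16, 3, 8, 15, 2, 14, 13]
rank  pair      lcp
   1  s[27:],s[26:]  1  'a'
   2  s[26:],s[18:]  2  'aa'
   3  s[18:],s[5:]  4  'aaab'
   4  s[5:],s[10:]  5  'aaabb'
   5  s[10:],s[19:]  2  'aa'
   6  s[19:],s[22:]  3  'aab'
   7  s[22:],s[6:]  6  'aabbaa'
   8  s[6:],s[0:]  4  'aabb'
   9  s[0:],s[11:]  5  'aabbb'
  10  s[11:],s[20:]  1  'a'
  11  s[20:],s[23:]  2  'ab'
  12  s[23:],s[7:]  5  'abbaa'
  13  s[7:],s[1:]  3  'abb'
  14  s[1:],s[12:]  4  'abbb'
  15  s[12:],s[25:]  0  ''
  16  s[25:],s[17:]  3  'baa'
  17  s[17:],s[4:]  5  'baaab'
  18  s[4:],s[9:]  6  'baaabb'
  19  s[9:],s[21:]  3  'baa'
  20  s[21:],s[24:]  1  'b'
  21  s[24:],s[16:]  4  'bbaa'
  22  s[16:],s[3:]  6  'bbaaab'
  23  s[3:],s[8:]  7  'bbaaabb'
  24  s[8:],s[15:]  2  'bb'
  25  s[15:],s[2:]  7  'bbbaaab'
  26  s[2:],s[14:]  3  'bbb'
  27  s[14:],s[13:]  4  'bbbb'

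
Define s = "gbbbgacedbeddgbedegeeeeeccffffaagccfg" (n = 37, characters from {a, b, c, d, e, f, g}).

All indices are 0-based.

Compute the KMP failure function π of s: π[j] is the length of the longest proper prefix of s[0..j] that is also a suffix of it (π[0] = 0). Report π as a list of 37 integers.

π[0] = 0
j=1 s[j]='b': π[1]=0 (border '')
j=2 s[j]='b': π[2]=0 (border '')
j=3 s[j]='b': π[3]=0 (border '')
j=4 s[j]='g': π[4]=1 (border 'g')
j=5 s[j]='a': k: 1→0; π[5]=0 (border '')
j=6 s[j]='c': π[6]=0 (border '')
j=7 s[j]='e': π[7]=0 (border '')
j=8 s[j]='d': π[8]=0 (border '')
j=9 s[j]='b': π[9]=0 (border '')
j=10 s[j]='e': π[10]=0 (border '')
j=11 s[j]='d': π[11]=0 (border '')
j=12 s[j]='d': π[12]=0 (border '')
j=13 s[j]='g': π[13]=1 (border 'g')
j=14 s[j]='b': π[14]=2 (border 'gb')
j=15 s[j]='e': k: 2→0; π[15]=0 (border '')
j=16 s[j]='d': π[16]=0 (border '')
j=17 s[j]='e': π[17]=0 (border '')
j=18 s[j]='g': π[18]=1 (border 'g')
j=19 s[j]='e': k: 1→0; π[19]=0 (border '')
j=20 s[j]='e': π[20]=0 (border '')
j=21 s[j]='e': π[21]=0 (border '')
j=22 s[j]='e': π[22]=0 (border '')
j=23 s[j]='e': π[23]=0 (border '')
j=24 s[j]='c': π[24]=0 (border '')
j=25 s[j]='c': π[25]=0 (border '')
j=26 s[j]='f': π[26]=0 (border '')
j=27 s[j]='f': π[27]=0 (border '')
j=28 s[j]='f': π[28]=0 (border '')
j=29 s[j]='f': π[29]=0 (border '')
j=30 s[j]='a': π[30]=0 (border '')
j=31 s[j]='a': π[31]=0 (border '')
j=32 s[j]='g': π[32]=1 (border 'g')
j=33 s[j]='c': k: 1→0; π[33]=0 (border '')
j=34 s[j]='c': π[34]=0 (border '')
j=35 s[j]='f': π[35]=0 (border '')
j=36 s[j]='g': π[36]=1 (border 'g')

[0, 0, 0, 0, 1, 0, 0, 0, 0, 0, 0, 0, 0, 1, 2, 0, 0, 0, 1, 0, 0, 0, 0, 0, 0, 0, 0, 0, 0, 0, 0, 0, 1, 0, 0, 0, 1]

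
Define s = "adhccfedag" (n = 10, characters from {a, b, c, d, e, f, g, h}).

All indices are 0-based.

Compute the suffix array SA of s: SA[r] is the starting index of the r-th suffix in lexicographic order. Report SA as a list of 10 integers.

[0, 8, 3, 4, 7, 1, 6, 5, 9, 2]

rank | idx | suffix
   0 |   0 | adhccfedag
   1 |   8 | ag
   2 |   3 | ccfedag
   3 |   4 | cfedag
   4 |   7 | dag
   5 |   1 | dhccfedag
   6 |   6 | edag
   7 |   5 | fedag
   8 |   9 | g
   9 |   2 | hccfedag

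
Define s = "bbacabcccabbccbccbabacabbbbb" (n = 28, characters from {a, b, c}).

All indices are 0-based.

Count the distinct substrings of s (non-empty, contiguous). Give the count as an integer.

346

sorted suffixes:
  #0 SA[0]=18  'abacabbbbb'
  #1 SA[1]=22  'abbbbb'
  #2 SA[2]=9  'abbccbccbabacabbbbb'
  #3 SA[3]=4  'abcccabbccbccbabacabbbbb'
  #4 SA[4]=20  'acabbbbb'
  #5 SA[5]=2  'acabcccabbccbccbabacabbbbb'
  #6 SA[6]=27  'b'
  #7 SA[7]=17  'babacabbbbb'
  #8 SA[8]=19  'bacabbbbb'
  #9 SA[9]=1  'bacabcccabbccbccbabacabbbbb'
  #10 SA[10]=26  'bb'
  #11 SA[11]=0  'bbacabcccabbccbccbabacabbbbb'
  #12 SA[12]=25  'bbb'
  #13 SA[13]=24  'bbbb'
  #14 SA[14]=23  'bbbbb'
  #15 SA[15]=10  'bbccbccbabacabbbbb'
  #16 SA[16]=14  'bccbabacabbbbb'
  #17 SA[17]=11  'bccbccbabacabbbbb'
  #18 SA[18]=5  'bcccabbccbccbabacabbbbb'
  #19 SA[19]=21  'cabbbbb'
  #20 SA[20]=8  'cabbccbccbabacabbbbb'
  #21 SA[21]=3  'cabcccabbccbccbabacabbbbb'
  #22 SA[22]=16  'cbabacabbbbb'
  #23 SA[23]=13  'cbccbabacabbbbb'
  #24 SA[24]=7  'ccabbccbccbabacabbbbb'
  #25 SA[25]=15  'ccbabacabbbbb'
  #26 SA[26]=12  'ccbccbabacabbbbb'
  #27 SA[27]=6  'cccabbccbccbabacabbbbb'

SA = [18, 22, 9, 4, 20, 2, 27, 17, 19, 1, 26, 0, 25, 24, 23, 10, 14, 11, 5, 21, 8, 3, 16, 13, 7, 15, 12, 6]
[i] adj suffixes → lcp
  [1] 18/22 → 2 ('ab')
  [2] 22/9 → 3 ('abb')
  [3] 9/4 → 2 ('ab')
  [4] 4/20 → 1 ('a')
  [5] 20/2 → 4 ('acab')
  [6] 2/27 → 0 ('')
  [7] 27/17 → 1 ('b')
  [8] 17/19 → 2 ('ba')
  [9] 19/1 → 5 ('bacab')
  [10] 1/26 → 1 ('b')
  [11] 26/0 → 2 ('bb')
  [12] 0/25 → 2 ('bb')
  [13] 25/24 → 3 ('bbb')
  [14] 24/23 → 4 ('bbbb')
  [15] 23/10 → 2 ('bb')
  [16] 10/14 → 1 ('b')
  [17] 14/11 → 4 ('bccb')
  [18] 11/5 → 3 ('bcc')
  [19] 5/21 → 0 ('')
  [20] 21/8 → 4 ('cabb')
  [21] 8/3 → 3 ('cab')
  [22] 3/16 → 1 ('c')
  [23] 16/13 → 2 ('cb')
  [24] 13/7 → 1 ('c')
  [25] 7/15 → 2 ('cc')
  [26] 15/12 → 3 ('ccb')
  [27] 12/6 → 2 ('cc')

n(n+1)/2 = 28·29/2 = 406
Σ LCP = 0 + 2 + 3 + 2 + 1 + 4 + 0 + 1 + 2 + 5 + 1 + 2 + 2 + 3 + 4 + 2 + 1 + 4 + 3 + 0 + 4 + 3 + 1 + 2 + 1 + 2 + 3 + 2 = 60
distinct = 406 − 60 = 346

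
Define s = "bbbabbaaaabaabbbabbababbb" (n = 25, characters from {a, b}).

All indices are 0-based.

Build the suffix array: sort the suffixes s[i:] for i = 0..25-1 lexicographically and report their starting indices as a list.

[6, 7, 8, 11, 9, 19, 3, 16, 21, 12, 24, 5, 10, 18, 2, 15, 20, 23, 4, 17, 1, 14, 22, 0, 13]

sorted suffixes:
  #0 SA[0]=6  'aaaabaabbbabbababbb'
  #1 SA[1]=7  'aaabaabbbabbababbb'
  #2 SA[2]=8  'aabaabbbabbababbb'
  #3 SA[3]=11  'aabbbabbababbb'
  #4 SA[4]=9  'abaabbbabbababbb'
  #5 SA[5]=19  'ababbb'
  #6 SA[6]=3  'abbaaaabaabbbabbababbb'
  #7 SA[7]=16  'abbababbb'
  #8 SA[8]=21  'abbb'
  #9 SA[9]=12  'abbbabbababbb'
  #10 SA[10]=24  'b'
  #11 SA[11]=5  'baaaabaabbbabbababbb'
  #12 SA[12]=10  'baabbbabbababbb'
  #13 SA[13]=18  'bababbb'
  #14 SA[14]=2  'babbaaaabaabbbabbababbb'
  #15 SA[15]=15  'babbababbb'
  #16 SA[16]=20  'babbb'
  #17 SA[17]=23  'bb'
  #18 SA[18]=4  'bbaaaabaabbbabbababbb'
  #19 SA[19]=17  'bbababbb'
  #20 SA[20]=1  'bbabbaaaabaabbbabbababbb'
  #21 SA[21]=14  'bbabbababbb'
  #22 SA[22]=22  'bbb'
  #23 SA[23]=0  'bbbabbaaaabaabbbabbababbb'
  #24 SA[24]=13  'bbbabbababbb'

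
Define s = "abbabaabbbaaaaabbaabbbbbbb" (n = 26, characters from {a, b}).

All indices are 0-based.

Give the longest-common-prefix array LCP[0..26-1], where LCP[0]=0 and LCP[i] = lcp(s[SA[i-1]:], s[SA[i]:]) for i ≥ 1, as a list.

[0, 4, 3, 2, 4, 5, 1, 2, 4, 3, 4, 0, 1, 3, 6, 2, 1, 2, 4, 3, 2, 3, 3, 4, 5, 6]

sorted suffixes:
  #0 SA[0]=10  'aaaaabbaabbbbbbb'
  #1 SA[1]=11  'aaaabbaabbbbbbb'
  #2 SA[2]=12  'aaabbaabbbbbbb'
  #3 SA[3]=13  'aabbaabbbbbbb'
  #4 SA[4]=5  'aabbbaaaaabbaabbbbbbb'
  #5 SA[5]=17  'aabbbbbbb'
  #6 SA[6]=3  'abaabbbaaaaabbaabbbbbbb'
  #7 SA[7]=14  'abbaabbbbbbb'
  #8 SA[8]=0  'abbabaabbbaaaaabbaabbbbbbb'
  #9 SA[9]=6  'abbbaaaaabbaabbbbbbb'
  #10 SA[10]=18  'abbbbbbb'
  #11 SA[11]=25  'b'
  #12 SA[12]=9  'baaaaabbaabbbbbbb'
  #13 SA[13]=4  'baabbbaaaaabbaabbbbbbb'
  #14 SA[14]=16  'baabbbbbbb'
  #15 SA[15]=2  'babaabbbaaaaabbaabbbbbbb'
  #16 SA[16]=24  'bb'
  #17 SA[17]=8  'bbaaaaabbaabbbbbbb'
  #18 SA[18]=15  'bbaabbbbbbb'
  #19 SA[19]=1  'bbabaabbbaaaaabbaabbbbbbb'
  #20 SA[20]=23  'bbb'
  #21 SA[21]=7  'bbbaaaaabbaabbbbbbb'
  #22 SA[22]=22  'bbbb'
  #23 SA[23]=21  'bbbbb'
  #24 SA[24]=20  'bbbbbb'
  #25 SA[25]=19  'bbbbbbb'

SA = [10, 11, 12, 13, 5, 17, 3, 14, 0, 6, 18, 25, 9, 4, 16, 2, 24, 8, 15, 1, 23, 7, 22, 21, 20, 19]
rank  pair      lcp
   1  s[10:],s[11:]  4  'aaaa'
   2  s[11:],s[12:]  3  'aaa'
   3  s[12:],s[13:]  2  'aa'
   4  s[13:],s[5:]  4  'aabb'
   5  s[5:],s[17:]  5  'aabbb'
   6  s[17:],s[3:]  1  'a'
   7  s[3:],s[14:]  2  'ab'
   8  s[14:],s[0:]  4  'abba'
   9  s[0:],s[6:]  3  'abb'
  10  s[6:],s[18:]  4  'abbb'
  11  s[18:],s[25:]  0  ''
  12  s[25:],s[9:]  1  'b'
  13  s[9:],s[4:]  3  'baa'
  14  s[4:],s[16:]  6  'baabbb'
  15  s[16:],s[2:]  2  'ba'
  16  s[2:],s[24:]  1  'b'
  17  s[24:],s[8:]  2  'bb'
  18  s[8:],s[15:]  4  'bbaa'
  19  s[15:],s[1:]  3  'bba'
  20  s[1:],s[23:]  2  'bb'
  21  s[23:],s[7:]  3  'bbb'
  22  s[7:],s[22:]  3  'bbb'
  23  s[22:],s[21:]  4  'bbbb'
  24  s[21:],s[20:]  5  'bbbbb'
  25  s[20:],s[19:]  6  'bbbbbb'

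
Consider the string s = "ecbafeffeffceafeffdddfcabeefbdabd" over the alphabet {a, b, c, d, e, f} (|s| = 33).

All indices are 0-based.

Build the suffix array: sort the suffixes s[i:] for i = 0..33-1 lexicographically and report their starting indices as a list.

[30, 23, 13, 3, 2, 31, 28, 24, 22, 1, 11, 32, 29, 18, 19, 20, 12, 0, 25, 26, 8, 15, 5, 27, 21, 10, 17, 7, 14, 4, 9, 16, 6]

sorted suffixes:
  #0 SA[0]=30  'abd'
  #1 SA[1]=23  'abeefbdabd'
  #2 SA[2]=13  'afeffdddfcabeefbdabd'
  #3 SA[3]=3  'afeffeffceafeffdddfcabeefbdabd'
  #4 SA[4]=2  'bafeffeffceafeffdddfcabeefbdabd'
  #5 SA[5]=31  'bd'
  #6 SA[6]=28  'bdabd'
  #7 SA[7]=24  'beefbdabd'
  #8 SA[8]=22  'cabeefbdabd'
  #9 SA[9]=1  'cbafeffeffceafeffdddfcabeefbdabd'
  #10 SA[10]=11  'ceafeffdddfcabeefbdabd'
  #11 SA[11]=32  'd'
  #12 SA[12]=29  'dabd'
  #13 SA[13]=18  'dddfcabeefbdabd'
  #14 SA[14]=19  'ddfcabeefbdabd'
  #15 SA[15]=20  'dfcabeefbdabd'
  #16 SA[16]=12  'eafeffdddfcabeefbdabd'
  #17 SA[17]=0  'ecbafeffeffceafeffdddfcabeefbdabd'
  #18 SA[18]=25  'eefbdabd'
  #19 SA[19]=26  'efbdabd'
  #20 SA[20]=8  'effceafeffdddfcabeefbdabd'
  #21 SA[21]=15  'effdddfcabeefbdabd'
  #22 SA[22]=5  'effeffceafeffdddfcabeefbdabd'
  #23 SA[23]=27  'fbdabd'
  #24 SA[24]=21  'fcabeefbdabd'
  #25 SA[25]=10  'fceafeffdddfcabeefbdabd'
  #26 SA[26]=17  'fdddfcabeefbdabd'
  #27 SA[27]=7  'feffceafeffdddfcabeefbdabd'
  #28 SA[28]=14  'feffdddfcabeefbdabd'
  #29 SA[29]=4  'feffeffceafeffdddfcabeefbdabd'
  #30 SA[30]=9  'ffceafeffdddfcabeefbdabd'
  #31 SA[31]=16  'ffdddfcabeefbdabd'
  #32 SA[32]=6  'ffeffceafeffdddfcabeefbdabd'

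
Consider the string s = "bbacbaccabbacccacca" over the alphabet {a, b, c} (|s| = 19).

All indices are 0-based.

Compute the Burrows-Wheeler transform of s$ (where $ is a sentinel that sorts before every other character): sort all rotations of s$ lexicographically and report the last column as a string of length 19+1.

rank  rotation              last
    0  $bbacbaccabbacccacca  a
    1  a$bbacbaccabbacccacc  c
    2  abbacccacca$bbacbacc  c
    3  acbaccabbacccacca$bb  b
    4  acca$bbacbaccabbaccc  c
    5  accabbacccacca$bbacb  b
    6  acccacca$bbacbaccabb  b
    7  bacbaccabbacccacca$b  b
    8  baccabbacccacca$bbac  c
    9  bacccacca$bbacbaccab  b
   10  bbacbaccabbacccacca$  $
   11  bbacccacca$bbacbacca  a
   12  ca$bbacbaccabbacccac  c
   13  cabbacccacca$bbacbac  c
   14  cacca$bbacbaccabbacc  c
   15  cbaccabbacccacca$bba  a
   16  cca$bbacbaccabbaccca  a
   17  ccabbacccacca$bbacba  a
   18  ccacca$bbacbaccabbac  c
   19  cccacca$bbacbaccabba  a

accbcbbbcb$acccaaaca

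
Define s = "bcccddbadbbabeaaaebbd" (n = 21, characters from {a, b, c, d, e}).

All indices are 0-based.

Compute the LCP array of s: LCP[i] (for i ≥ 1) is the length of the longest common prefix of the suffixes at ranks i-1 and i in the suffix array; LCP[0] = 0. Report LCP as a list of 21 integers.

[0, 2, 1, 1, 1, 0, 2, 1, 2, 1, 1, 1, 0, 2, 1, 0, 1, 2, 1, 0, 1]

sorted suffixes:
  #0 SA[0]=14  'aaaebbd'
  #1 SA[1]=15  'aaebbd'
  #2 SA[2]=11  'abeaaaebbd'
  #3 SA[3]=7  'adbbabeaaaebbd'
  #4 SA[4]=16  'aebbd'
  #5 SA[5]=10  'babeaaaebbd'
  #6 SA[6]=6  'badbbabeaaaebbd'
  #7 SA[7]=9  'bbabeaaaebbd'
  #8 SA[8]=18  'bbd'
  #9 SA[9]=0  'bcccddbadbbabeaaaebbd'
  #10 SA[10]=19  'bd'
  #11 SA[11]=12  'beaaaebbd'
  #12 SA[12]=1  'cccddbadbbabeaaaebbd'
  #13 SA[13]=2  'ccddbadbbabeaaaebbd'
  #14 SA[14]=3  'cddbadbbabeaaaebbd'
  #15 SA[15]=20  'd'
  #16 SA[16]=5  'dbadbbabeaaaebbd'
  #17 SA[17]=8  'dbbabeaaaebbd'
  #18 SA[18]=4  'ddbadbbabeaaaebbd'
  #19 SA[19]=13  'eaaaebbd'
  #20 SA[20]=17  'ebbd'

SA = [14, 15, 11, 7, 16, 10, 6, 9, 18, 0, 19, 12, 1, 2, 3, 20, 5, 8, 4, 13, 17]
i: (SA[i-1],SA[i]) lcp shared
  1: (14,15) 2 'aa'
  2: (15,11) 1 'a'
  3: (11,7) 1 'a'
  4: (7,16) 1 'a'
  5: (16,10) 0 ''
  6: (10,6) 2 'ba'
  7: (6,9) 1 'b'
  8: (9,18) 2 'bb'
  9: (18,0) 1 'b'
  10: (0,19) 1 'b'
  11: (19,12) 1 'b'
  12: (12,1) 0 ''
  13: (1,2) 2 'cc'
  14: (2,3) 1 'c'
  15: (3,20) 0 ''
  16: (20,5) 1 'd'
  17: (5,8) 2 'db'
  18: (8,4) 1 'd'
  19: (4,13) 0 ''
  20: (13,17) 1 'e'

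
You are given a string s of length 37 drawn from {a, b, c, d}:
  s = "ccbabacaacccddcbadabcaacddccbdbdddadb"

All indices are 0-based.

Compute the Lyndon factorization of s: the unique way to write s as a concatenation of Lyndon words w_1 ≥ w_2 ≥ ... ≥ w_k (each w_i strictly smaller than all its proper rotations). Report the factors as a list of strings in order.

["c", "c", "b", "abac", "aacccddcbadabcaacddccbdbdddadb"]

emit factor 1: 'c' (i=0, period=1)
emit factor 2: 'c' (i=1, period=1)
emit factor 3: 'b' (i=2, period=1)
emit factor 4: 'abac' (i=3, period=4)
emit factor 5: 'aacccddcbadabcaacddccbdbdddadb' (i=7, period=30)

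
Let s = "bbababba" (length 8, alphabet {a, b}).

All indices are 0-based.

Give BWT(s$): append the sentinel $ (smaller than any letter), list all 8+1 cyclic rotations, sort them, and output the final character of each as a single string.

rank  rotation   last
    0  $bbababba  a
    1  a$bbababb  b
    2  ababba$bb  b
    3  abba$bbab  b
    4  ba$bbabab  b
    5  bababba$b  b
    6  babba$bba  a
    7  bba$bbaba  a
    8  bbababba$  $

abbbbbaa$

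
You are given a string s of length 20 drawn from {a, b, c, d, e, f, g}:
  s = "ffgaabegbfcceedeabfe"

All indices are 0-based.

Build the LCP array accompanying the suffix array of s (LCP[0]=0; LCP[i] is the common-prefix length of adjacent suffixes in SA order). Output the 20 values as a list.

[0, 1, 2, 0, 1, 2, 0, 1, 0, 0, 1, 1, 1, 1, 0, 1, 1, 1, 0, 1]

rank | idx | suffix
   0 |   3 | aabegbfcceedeabfe
   1 |   4 | abegbfcceedeabfe
   2 |  16 | abfe
   3 |   5 | begbfcceedeabfe
   4 |   8 | bfcceedeabfe
   5 |  17 | bfe
   6 |  10 | cceedeabfe
   7 |  11 | ceedeabfe
   8 |  14 | deabfe
   9 |  19 | e
  10 |  15 | eabfe
  11 |  13 | edeabfe
  12 |  12 | eedeabfe
  13 |   6 | egbfcceedeabfe
  14 |   9 | fcceedeabfe
  15 |  18 | fe
  16 |   0 | ffgaabegbfcceedeabfe
  17 |   1 | fgaabegbfcceedeabfe
  18 |   2 | gaabegbfcceedeabfe
  19 |   7 | gbfcceedeabfe

SA = [3, 4, 16, 5, 8, 17, 10, 11, 14, 19, 15, 13, 12, 6, 9, 18, 0, 1, 2, 7]
rank  pair      lcp
   1  s[3:],s[4:]  1  'a'
   2  s[4:],s[16:]  2  'ab'
   3  s[16:],s[5:]  0  ''
   4  s[5:],s[8:]  1  'b'
   5  s[8:],s[17:]  2  'bf'
   6  s[17:],s[10:]  0  ''
   7  s[10:],s[11:]  1  'c'
   8  s[11:],s[14:]  0  ''
   9  s[14:],s[19:]  0  ''
  10  s[19:],s[15:]  1  'e'
  11  s[15:],s[13:]  1  'e'
  12  s[13:],s[12:]  1  'e'
  13  s[12:],s[6:]  1  'e'
  14  s[6:],s[9:]  0  ''
  15  s[9:],s[18:]  1  'f'
  16  s[18:],s[0:]  1  'f'
  17  s[0:],s[1:]  1  'f'
  18  s[1:],s[2:]  0  ''
  19  s[2:],s[7:]  1  'g'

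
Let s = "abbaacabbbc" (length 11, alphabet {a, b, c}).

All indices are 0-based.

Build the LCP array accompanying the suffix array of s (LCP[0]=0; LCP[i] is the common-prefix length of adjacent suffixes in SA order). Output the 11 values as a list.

[0, 1, 3, 1, 0, 1, 2, 2, 1, 0, 1]

rank | idx | suffix
   0 |   3 | aacabbbc
   1 |   0 | abbaacabbbc
   2 |   6 | abbbc
   3 |   4 | acabbbc
   4 |   2 | baacabbbc
   5 |   1 | bbaacabbbc
   6 |   7 | bbbc
   7 |   8 | bbc
   8 |   9 | bc
   9 |  10 | c
  10 |   5 | cabbbc

SA = [3, 0, 6, 4, 2, 1, 7, 8, 9, 10, 5]
rank  pair      lcp
   1  s[3:],s[0:]  1  'a'
   2  s[0:],s[6:]  3  'abb'
   3  s[6:],s[4:]  1  'a'
   4  s[4:],s[2:]  0  ''
   5  s[2:],s[1:]  1  'b'
   6  s[1:],s[7:]  2  'bb'
   7  s[7:],s[8:]  2  'bb'
   8  s[8:],s[9:]  1  'b'
   9  s[9:],s[10:]  0  ''
  10  s[10:],s[5:]  1  'c'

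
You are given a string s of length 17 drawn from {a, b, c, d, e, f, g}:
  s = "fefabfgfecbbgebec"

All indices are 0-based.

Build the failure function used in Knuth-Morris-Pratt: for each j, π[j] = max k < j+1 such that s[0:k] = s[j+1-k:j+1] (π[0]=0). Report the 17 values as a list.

π[0] = 0
j=1 s[j]='e': π[1]=0 (border '')
j=2 s[j]='f': π[2]=1 (border 'f')
j=3 s[j]='a': k: 1→0; π[3]=0 (border '')
j=4 s[j]='b': π[4]=0 (border '')
j=5 s[j]='f': π[5]=1 (border 'f')
j=6 s[j]='g': k: 1→0; π[6]=0 (border '')
j=7 s[j]='f': π[7]=1 (border 'f')
j=8 s[j]='e': π[8]=2 (border 'fe')
j=9 s[j]='c': k: 2→0; π[9]=0 (border '')
j=10 s[j]='b': π[10]=0 (border '')
j=11 s[j]='b': π[11]=0 (border '')
j=12 s[j]='g': π[12]=0 (border '')
j=13 s[j]='e': π[13]=0 (border '')
j=14 s[j]='b': π[14]=0 (border '')
j=15 s[j]='e': π[15]=0 (border '')
j=16 s[j]='c': π[16]=0 (border '')

[0, 0, 1, 0, 0, 1, 0, 1, 2, 0, 0, 0, 0, 0, 0, 0, 0]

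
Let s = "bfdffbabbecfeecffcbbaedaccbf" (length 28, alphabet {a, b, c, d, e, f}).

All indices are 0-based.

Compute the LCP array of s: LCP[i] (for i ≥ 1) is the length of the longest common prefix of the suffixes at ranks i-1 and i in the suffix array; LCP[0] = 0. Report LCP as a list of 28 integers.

[0, 1, 1, 0, 2, 1, 2, 1, 1, 2, 0, 2, 1, 1, 2, 0, 1, 0, 3, 1, 1, 0, 1, 1, 1, 1, 1, 2]

rank→(start, suffix):
  0 → (6, 'abbecfeecffcbbaedaccbf')
  1 → (23, 'accbf')
  2 → (20, 'aedaccbf')
  3 → (5, 'babbecfeecffcbbaedaccbf')
  4 → (19, 'baedaccbf')
  5 → (18, 'bbaedaccbf')
  6 → (7, 'bbecfeecffcbbaedaccbf')
  7 → (8, 'becfeecffcbbaedaccbf')
  8 → (26, 'bf')
  9 → (0, 'bfdffbabbecfeecffcbbaedaccbf')
  10 → (17, 'cbbaedaccbf')
  11 → (25, 'cbf')
  12 → (24, 'ccbf')
  13 → (10, 'cfeecffcbbaedaccbf')
  14 → (14, 'cffcbbaedaccbf')
  15 → (22, 'daccbf')
  16 → (2, 'dffbabbecfeecffcbbaedaccbf')
  17 → (9, 'ecfeecffcbbaedaccbf')
  18 → (13, 'ecffcbbaedaccbf')
  19 → (21, 'edaccbf')
  20 → (12, 'eecffcbbaedaccbf')
  21 → (27, 'f')
  22 → (4, 'fbabbecfeecffcbbaedaccbf')
  23 → (16, 'fcbbaedaccbf')
  24 → (1, 'fdffbabbecfeecffcbbaedaccbf')
  25 → (11, 'feecffcbbaedaccbf')
  26 → (3, 'ffbabbecfeecffcbbaedaccbf')
  27 → (15, 'ffcbbaedaccbf')

SA = [6, 23, 20, 5, 19, 18, 7, 8, 26, 0, 17, 25, 24, 10, 14, 22, 2, 9, 13, 21, 12, 27, 4, 16, 1, 11, 3, 15]
i: (SA[i-1],SA[i]) lcp shared
  1: (6,23) 1 'a'
  2: (23,20) 1 'a'
  3: (20,5) 0 ''
  4: (5,19) 2 'ba'
  5: (19,18) 1 'b'
  6: (18,7) 2 'bb'
  7: (7,8) 1 'b'
  8: (8,26) 1 'b'
  9: (26,0) 2 'bf'
  10: (0,17) 0 ''
  11: (17,25) 2 'cb'
  12: (25,24) 1 'c'
  13: (24,10) 1 'c'
  14: (10,14) 2 'cf'
  15: (14,22) 0 ''
  16: (22,2) 1 'd'
  17: (2,9) 0 ''
  18: (9,13) 3 'ecf'
  19: (13,21) 1 'e'
  20: (21,12) 1 'e'
  21: (12,27) 0 ''
  22: (27,4) 1 'f'
  23: (4,16) 1 'f'
  24: (16,1) 1 'f'
  25: (1,11) 1 'f'
  26: (11,3) 1 'f'
  27: (3,15) 2 'ff'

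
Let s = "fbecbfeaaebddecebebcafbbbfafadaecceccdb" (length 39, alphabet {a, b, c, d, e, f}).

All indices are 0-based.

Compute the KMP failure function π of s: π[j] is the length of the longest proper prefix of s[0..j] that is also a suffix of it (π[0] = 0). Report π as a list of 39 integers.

[0, 0, 0, 0, 0, 1, 0, 0, 0, 0, 0, 0, 0, 0, 0, 0, 0, 0, 0, 0, 0, 1, 2, 0, 0, 1, 0, 1, 0, 0, 0, 0, 0, 0, 0, 0, 0, 0, 0]

π[0] = 0
j=1 s[j]='b': π[1]=0 (border '')
j=2 s[j]='e': π[2]=0 (border '')
j=3 s[j]='c': π[3]=0 (border '')
j=4 s[j]='b': π[4]=0 (border '')
j=5 s[j]='f': π[5]=1 (border 'f')
j=6 s[j]='e': k: 1→0; π[6]=0 (border '')
j=7 s[j]='a': π[7]=0 (border '')
j=8 s[j]='a': π[8]=0 (border '')
j=9 s[j]='e': π[9]=0 (border '')
j=10 s[j]='b': π[10]=0 (border '')
j=11 s[j]='d': π[11]=0 (border '')
j=12 s[j]='d': π[12]=0 (border '')
j=13 s[j]='e': π[13]=0 (border '')
j=14 s[j]='c': π[14]=0 (border '')
j=15 s[j]='e': π[15]=0 (border '')
j=16 s[j]='b': π[16]=0 (border '')
j=17 s[j]='e': π[17]=0 (border '')
j=18 s[j]='b': π[18]=0 (border '')
j=19 s[j]='c': π[19]=0 (border '')
j=20 s[j]='a': π[20]=0 (border '')
j=21 s[j]='f': π[21]=1 (border 'f')
j=22 s[j]='b': π[22]=2 (border 'fb')
j=23 s[j]='b': k: 2→0; π[23]=0 (border '')
j=24 s[j]='b': π[24]=0 (border '')
j=25 s[j]='f': π[25]=1 (border 'f')
j=26 s[j]='a': k: 1→0; π[26]=0 (border '')
j=27 s[j]='f': π[27]=1 (border 'f')
j=28 s[j]='a': k: 1→0; π[28]=0 (border '')
j=29 s[j]='d': π[29]=0 (border '')
j=30 s[j]='a': π[30]=0 (border '')
j=31 s[j]='e': π[31]=0 (border '')
j=32 s[j]='c': π[32]=0 (border '')
j=33 s[j]='c': π[33]=0 (border '')
j=34 s[j]='e': π[34]=0 (border '')
j=35 s[j]='c': π[35]=0 (border '')
j=36 s[j]='c': π[36]=0 (border '')
j=37 s[j]='d': π[37]=0 (border '')
j=38 s[j]='b': π[38]=0 (border '')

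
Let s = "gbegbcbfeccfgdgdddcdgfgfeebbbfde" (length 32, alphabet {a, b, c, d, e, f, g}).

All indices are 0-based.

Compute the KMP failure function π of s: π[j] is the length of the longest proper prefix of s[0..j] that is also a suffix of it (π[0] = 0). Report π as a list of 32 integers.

[0, 0, 0, 1, 2, 0, 0, 0, 0, 0, 0, 0, 1, 0, 1, 0, 0, 0, 0, 0, 1, 0, 1, 0, 0, 0, 0, 0, 0, 0, 0, 0]

π[0] = 0
j=1 s[j]='b': π[1]=0 (border '')
j=2 s[j]='e': π[2]=0 (border '')
j=3 s[j]='g': π[3]=1 (border 'g')
j=4 s[j]='b': π[4]=2 (border 'gb')
j=5 s[j]='c': k: 2→0; π[5]=0 (border '')
j=6 s[j]='b': π[6]=0 (border '')
j=7 s[j]='f': π[7]=0 (border '')
j=8 s[j]='e': π[8]=0 (border '')
j=9 s[j]='c': π[9]=0 (border '')
j=10 s[j]='c': π[10]=0 (border '')
j=11 s[j]='f': π[11]=0 (border '')
j=12 s[j]='g': π[12]=1 (border 'g')
j=13 s[j]='d': k: 1→0; π[13]=0 (border '')
j=14 s[j]='g': π[14]=1 (border 'g')
j=15 s[j]='d': k: 1→0; π[15]=0 (border '')
j=16 s[j]='d': π[16]=0 (border '')
j=17 s[j]='d': π[17]=0 (border '')
j=18 s[j]='c': π[18]=0 (border '')
j=19 s[j]='d': π[19]=0 (border '')
j=20 s[j]='g': π[20]=1 (border 'g')
j=21 s[j]='f': k: 1→0; π[21]=0 (border '')
j=22 s[j]='g': π[22]=1 (border 'g')
j=23 s[j]='f': k: 1→0; π[23]=0 (border '')
j=24 s[j]='e': π[24]=0 (border '')
j=25 s[j]='e': π[25]=0 (border '')
j=26 s[j]='b': π[26]=0 (border '')
j=27 s[j]='b': π[27]=0 (border '')
j=28 s[j]='b': π[28]=0 (border '')
j=29 s[j]='f': π[29]=0 (border '')
j=30 s[j]='d': π[30]=0 (border '')
j=31 s[j]='e': π[31]=0 (border '')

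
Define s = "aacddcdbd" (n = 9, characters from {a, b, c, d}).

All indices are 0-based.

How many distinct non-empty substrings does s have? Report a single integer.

sorted suffixes:
  #0 SA[0]=0  'aacddcdbd'
  #1 SA[1]=1  'acddcdbd'
  #2 SA[2]=7  'bd'
  #3 SA[3]=5  'cdbd'
  #4 SA[4]=2  'cddcdbd'
  #5 SA[5]=8  'd'
  #6 SA[6]=6  'dbd'
  #7 SA[7]=4  'dcdbd'
  #8 SA[8]=3  'ddcdbd'

SA = [0, 1, 7, 5, 2, 8, 6, 4, 3]
i: (SA[i-1],SA[i]) lcp shared
  1: (0,1) 1 'a'
  2: (1,7) 0 ''
  3: (7,5) 0 ''
  4: (5,2) 2 'cd'
  5: (2,8) 0 ''
  6: (8,6) 1 'd'
  7: (6,4) 1 'd'
  8: (4,3) 1 'd'

n(n+1)/2 = 9·10/2 = 45
Σ LCP = 0 + 1 + 0 + 0 + 2 + 0 + 1 + 1 + 1 = 6
distinct = 45 − 6 = 39

39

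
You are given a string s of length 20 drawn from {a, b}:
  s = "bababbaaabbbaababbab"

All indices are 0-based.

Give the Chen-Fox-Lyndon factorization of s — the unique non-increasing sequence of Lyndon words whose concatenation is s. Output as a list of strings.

["b", "ababb", "aaabbbaababbab"]

emit factor 1: 'b' (i=0, period=1)
emit factor 2: 'ababb' (i=1, period=5)
emit factor 3: 'aaabbbaababbab' (i=6, period=14)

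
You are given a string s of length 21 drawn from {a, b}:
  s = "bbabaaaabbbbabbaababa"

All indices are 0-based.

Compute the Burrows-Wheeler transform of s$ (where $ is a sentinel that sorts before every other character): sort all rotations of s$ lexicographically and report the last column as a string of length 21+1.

abbababbabaaababba$bba

rank  rotation                last
    0  $bbabaaaabbbbabbaababa  a
    1  a$bbabaaaabbbbabbaabab  b
    2  aaaabbbbabbaababa$bbab  b
    3  aaabbbbabbaababa$bbaba  a
    4  aababa$bbabaaaabbbbabb  b
    5  aabbbbabbaababa$bbabaa  a
    6  aba$bbabaaaabbbbabbaab  b
    7  abaaaabbbbabbaababa$bb  b
    8  ababa$bbabaaaabbbbabba  a
    9  abbaababa$bbabaaaabbbb  b
   10  abbbbabbaababa$bbabaaa  a
   11  ba$bbabaaaabbbbabbaaba  a
   12  baaaabbbbabbaababa$bba  a
   13  baababa$bbabaaaabbbbab  b
   14  baba$bbabaaaabbbbabbaa  a
   15  babaaaabbbbabbaababa$b  b
   16  babbaababa$bbabaaaabbb  b
   17  bbaababa$bbabaaaabbbba  a
   18  bbabaaaabbbbabbaababa$  $
   19  bbabbaababa$bbabaaaabb  b
   20  bbbabbaababa$bbabaaaab  b
   21  bbbbabbaababa$bbabaaaa  a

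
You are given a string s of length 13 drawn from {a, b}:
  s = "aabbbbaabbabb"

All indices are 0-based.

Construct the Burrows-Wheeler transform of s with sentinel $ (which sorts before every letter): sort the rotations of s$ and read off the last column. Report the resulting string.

rank  rotation        last
    0  $aabbbbaabbabb  b
    1  aabbabb$aabbbb  b
    2  aabbbbaabbabb$  $
    3  abb$aabbbbaabb  b
    4  abbabb$aabbbba  a
    5  abbbbaabbabb$a  a
    6  b$aabbbbaabbab  b
    7  baabbabb$aabbb  b
    8  babb$aabbbbaab  b
    9  bb$aabbbbaabba  a
   10  bbaabbabb$aabb  b
   11  bbabb$aabbbbaa  a
   12  bbbaabbabb$aab  b
   13  bbbbaabbabb$aa  a

bb$baabbbababa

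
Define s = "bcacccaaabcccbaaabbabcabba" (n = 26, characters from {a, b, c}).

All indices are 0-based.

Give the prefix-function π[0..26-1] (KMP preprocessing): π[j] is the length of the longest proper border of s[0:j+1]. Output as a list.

π[0] = 0
j=1 s[j]='c': π[1]=0 (border '')
j=2 s[j]='a': π[2]=0 (border '')
j=3 s[j]='c': π[3]=0 (border '')
j=4 s[j]='c': π[4]=0 (border '')
j=5 s[j]='c': π[5]=0 (border '')
j=6 s[j]='a': π[6]=0 (border '')
j=7 s[j]='a': π[7]=0 (border '')
j=8 s[j]='a': π[8]=0 (border '')
j=9 s[j]='b': π[9]=1 (border 'b')
j=10 s[j]='c': π[10]=2 (border 'bc')
j=11 s[j]='c': k: 2→0; π[11]=0 (border '')
j=12 s[j]='c': π[12]=0 (border '')
j=13 s[j]='b': π[13]=1 (border 'b')
j=14 s[j]='a': k: 1→0; π[14]=0 (border '')
j=15 s[j]='a': π[15]=0 (border '')
j=16 s[j]='a': π[16]=0 (border '')
j=17 s[j]='b': π[17]=1 (border 'b')
j=18 s[j]='b': k: 1→0; π[18]=1 (border 'b')
j=19 s[j]='a': k: 1→0; π[19]=0 (border '')
j=20 s[j]='b': π[20]=1 (border 'b')
j=21 s[j]='c': π[21]=2 (border 'bc')
j=22 s[j]='a': π[22]=3 (border 'bca')
j=23 s[j]='b': k: 3→0; π[23]=1 (border 'b')
j=24 s[j]='b': k: 1→0; π[24]=1 (border 'b')
j=25 s[j]='a': k: 1→0; π[25]=0 (border '')

[0, 0, 0, 0, 0, 0, 0, 0, 0, 1, 2, 0, 0, 1, 0, 0, 0, 1, 1, 0, 1, 2, 3, 1, 1, 0]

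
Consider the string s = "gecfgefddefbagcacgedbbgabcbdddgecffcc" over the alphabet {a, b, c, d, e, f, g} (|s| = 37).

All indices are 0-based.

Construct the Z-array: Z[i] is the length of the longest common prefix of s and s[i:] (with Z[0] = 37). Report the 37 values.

Z[0]=37
i=1: i≥r, start 0; Z[1]=0
i=2: i≥r, start 0; Z[2]=0
i=3: i≥r, start 0; Z[3]=0
i=4: i≥r, start 0; Z[4]=2 scan→box=[4,6)
i=5: min(r-i=1, Z[1]=0)=0; Z[5]=0
i=6: i≥r, start 0; Z[6]=0
i=7: i≥r, start 0; Z[7]=0
i=8: i≥r, start 0; Z[8]=0
i=9: i≥r, start 0; Z[9]=0
i=10: i≥r, start 0; Z[10]=0
i=11: i≥r, start 0; Z[11]=0
i=12: i≥r, start 0; Z[12]=0
i=13: i≥r, start 0; Z[13]=1 scan→box=[13,14)
i=14: i≥r, start 0; Z[14]=0
i=15: i≥r, start 0; Z[15]=0
i=16: i≥r, start 0; Z[16]=0
i=17: i≥r, start 0; Z[17]=2 scan→box=[17,19)
i=18: min(r-i=1, Z[1]=0)=0; Z[18]=0
i=19: i≥r, start 0; Z[19]=0
i=20: i≥r, start 0; Z[20]=0
i=21: i≥r, start 0; Z[21]=0
i=22: i≥r, start 0; Z[22]=1 scan→box=[22,23)
i=23: i≥r, start 0; Z[23]=0
i=24: i≥r, start 0; Z[24]=0
i=25: i≥r, start 0; Z[25]=0
i=26: i≥r, start 0; Z[26]=0
i=27: i≥r, start 0; Z[27]=0
i=28: i≥r, start 0; Z[28]=0
i=29: i≥r, start 0; Z[29]=0
i=30: i≥r, start 0; Z[30]=4 scan→box=[30,34)
i=31: min(r-i=3, Z[1]=0)=0; Z[31]=0
i=32: min(r-i=2, Z[2]=0)=0; Z[32]=0
i=33: min(r-i=1, Z[3]=0)=0; Z[33]=0
i=34: i≥r, start 0; Z[34]=0
i=35: i≥r, start 0; Z[35]=0
i=36: i≥r, start 0; Z[36]=0

[37, 0, 0, 0, 2, 0, 0, 0, 0, 0, 0, 0, 0, 1, 0, 0, 0, 2, 0, 0, 0, 0, 1, 0, 0, 0, 0, 0, 0, 0, 4, 0, 0, 0, 0, 0, 0]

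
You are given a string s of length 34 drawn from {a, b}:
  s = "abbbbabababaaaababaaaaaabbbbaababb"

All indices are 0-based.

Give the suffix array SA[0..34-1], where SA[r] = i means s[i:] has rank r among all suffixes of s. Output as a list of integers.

[18, 19, 11, 20, 12, 21, 13, 28, 22, 16, 9, 14, 7, 5, 29, 31, 23, 0, 33, 17, 10, 27, 15, 8, 6, 4, 30, 32, 26, 3, 25, 2, 24, 1]

rank→(start, suffix):
  0 → (18, 'aaaaaabbbbaababb')
  1 → (19, 'aaaaabbbbaababb')
  2 → (11, 'aaaababaaaaaabbbbaababb')
  3 → (20, 'aaaabbbbaababb')
  4 → (12, 'aaababaaaaaabbbbaababb')
  5 → (21, 'aaabbbbaababb')
  6 → (13, 'aababaaaaaabbbbaababb')
  7 → (28, 'aababb')
  8 → (22, 'aabbbbaababb')
  9 → (16, 'abaaaaaabbbbaababb')
  10 → (9, 'abaaaababaaaaaabbbbaababb')
  11 → (14, 'ababaaaaaabbbbaababb')
  12 → (7, 'ababaaaababaaaaaabbbbaababb')
  13 → (5, 'abababaaaababaaaaaabbbbaababb')
  14 → (29, 'ababb')
  15 → (31, 'abb')
  16 → (23, 'abbbbaababb')
  17 → (0, 'abbbbabababaaaababaaaaaabbbbaababb')
  18 → (33, 'b')
  19 → (17, 'baaaaaabbbbaababb')
  20 → (10, 'baaaababaaaaaabbbbaababb')
  21 → (27, 'baababb')
  22 → (15, 'babaaaaaabbbbaababb')
  23 → (8, 'babaaaababaaaaaabbbbaababb')
  24 → (6, 'bababaaaababaaaaaabbbbaababb')
  25 → (4, 'babababaaaababaaaaaabbbbaababb')
  26 → (30, 'babb')
  27 → (32, 'bb')
  28 → (26, 'bbaababb')
  29 → (3, 'bbabababaaaababaaaaaabbbbaababb')
  30 → (25, 'bbbaababb')
  31 → (2, 'bbbabababaaaababaaaaaabbbbaababb')
  32 → (24, 'bbbbaababb')
  33 → (1, 'bbbbabababaaaababaaaaaabbbbaababb')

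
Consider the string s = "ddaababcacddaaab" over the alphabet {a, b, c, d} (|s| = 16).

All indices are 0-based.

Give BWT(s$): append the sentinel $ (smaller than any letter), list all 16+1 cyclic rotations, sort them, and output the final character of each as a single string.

rank  rotation           last
    0  $ddaababcacddaaab  b
    1  aaab$ddaababcacdd  d
    2  aab$ddaababcacdda  a
    3  aababcacddaaab$dd  d
    4  ab$ddaababcacddaa  a
    5  ababcacddaaab$dda  a
    6  abcacddaaab$ddaab  b
    7  acddaaab$ddaababc  c
    8  b$ddaababcacddaaa  a
    9  babcacddaaab$ddaa  a
   10  bcacddaaab$ddaaba  a
   11  cacddaaab$ddaabab  b
   12  cddaaab$ddaababca  a
   13  daaab$ddaababcacd  d
   14  daababcacddaaab$d  d
   15  ddaaab$ddaababcac  c
   16  ddaababcacddaaab$  $

bdadaabcaaabaddc$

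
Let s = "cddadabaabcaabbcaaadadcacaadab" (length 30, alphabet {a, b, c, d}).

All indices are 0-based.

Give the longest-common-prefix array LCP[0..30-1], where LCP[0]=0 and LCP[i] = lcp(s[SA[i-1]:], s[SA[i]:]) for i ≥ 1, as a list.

[0, 2, 3, 2, 4, 1, 2, 2, 2, 1, 1, 4, 3, 2, 0, 1, 1, 1, 4, 0, 3, 3, 2, 1, 0, 3, 2, 3, 1, 1]

rank→(start, suffix):
  0 → (16, 'aaadadcacaadab')
  1 → (11, 'aabbcaaadadcacaadab')
  2 → (7, 'aabcaabbcaaadadcacaadab')
  3 → (25, 'aadab')
  4 → (17, 'aadadcacaadab')
  5 → (28, 'ab')
  6 → (5, 'abaabcaabbcaaadadcacaadab')
  7 → (12, 'abbcaaadadcacaadab')
  8 → (8, 'abcaabbcaaadadcacaadab')
  9 → (23, 'acaadab')
  10 → (26, 'adab')
  11 → (3, 'adabaabcaabbcaaadadcacaadab')
  12 → (18, 'adadcacaadab')
  13 → (20, 'adcacaadab')
  14 → (29, 'b')
  15 → (6, 'baabcaabbcaaadadcacaadab')
  16 → (13, 'bbcaaadadcacaadab')
  17 → (14, 'bcaaadadcacaadab')
  18 → (9, 'bcaabbcaaadadcacaadab')
  19 → (15, 'caaadadcacaadab')
  20 → (10, 'caabbcaaadadcacaadab')
  21 → (24, 'caadab')
  22 → (22, 'cacaadab')
  23 → (0, 'cddadabaabcaabbcaaadadcacaadab')
  24 → (27, 'dab')
  25 → (4, 'dabaabcaabbcaaadadcacaadab')
  26 → (2, 'dadabaabcaabbcaaadadcacaadab')
  27 → (19, 'dadcacaadab')
  28 → (21, 'dcacaadab')
  29 → (1, 'ddadabaabcaabbcaaadadcacaadab')

SA = [16, 11, 7, 25, 17, 28, 5, 12, 8, 23, 26, 3, 18, 20, 29, 6, 13, 14, 9, 15, 10, 24, 22, 0, 27, 4, 2, 19, 21, 1]
i: (SA[i-1],SA[i]) lcp shared
  1: (16,11) 2 'aa'
  2: (11,7) 3 'aab'
  3: (7,25) 2 'aa'
  4: (25,17) 4 'aada'
  5: (17,28) 1 'a'
  6: (28,5) 2 'ab'
  7: (5,12) 2 'ab'
  8: (12,8) 2 'ab'
  9: (8,23) 1 'a'
  10: (23,26) 1 'a'
  11: (26,3) 4 'adab'
  12: (3,18) 3 'ada'
  13: (18,20) 2 'ad'
  14: (20,29) 0 ''
  15: (29,6) 1 'b'
  16: (6,13) 1 'b'
  17: (13,14) 1 'b'
  18: (14,9) 4 'bcaa'
  19: (9,15) 0 ''
  20: (15,10) 3 'caa'
  21: (10,24) 3 'caa'
  22: (24,22) 2 'ca'
  23: (22,0) 1 'c'
  24: (0,27) 0 ''
  25: (27,4) 3 'dab'
  26: (4,2) 2 'da'
  27: (2,19) 3 'dad'
  28: (19,21) 1 'd'
  29: (21,1) 1 'd'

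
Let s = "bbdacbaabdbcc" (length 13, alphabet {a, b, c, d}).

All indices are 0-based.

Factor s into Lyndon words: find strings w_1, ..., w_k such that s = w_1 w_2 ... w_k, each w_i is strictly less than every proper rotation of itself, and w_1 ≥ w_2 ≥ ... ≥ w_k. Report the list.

emit factor 1: 'bbd' (i=0, period=3)
emit factor 2: 'acb' (i=3, period=3)
emit factor 3: 'aabdbcc' (i=6, period=7)

["bbd", "acb", "aabdbcc"]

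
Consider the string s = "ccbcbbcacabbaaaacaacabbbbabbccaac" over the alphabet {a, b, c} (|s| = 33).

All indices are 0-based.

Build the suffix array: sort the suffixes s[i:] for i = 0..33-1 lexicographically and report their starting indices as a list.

[12, 13, 30, 14, 17, 9, 20, 25, 31, 15, 7, 18, 11, 24, 10, 23, 22, 21, 4, 26, 5, 2, 27, 32, 29, 16, 8, 19, 6, 3, 1, 28, 0]

rank→(start, suffix):
  0 → (12, 'aaaacaacabbbbabbccaac')
  1 → (13, 'aaacaacabbbbabbccaac')
  2 → (30, 'aac')
  3 → (14, 'aacaacabbbbabbccaac')
  4 → (17, 'aacabbbbabbccaac')
  5 → (9, 'abbaaaacaacabbbbabbccaac')
  6 → (20, 'abbbbabbccaac')
  7 → (25, 'abbccaac')
  8 → (31, 'ac')
  9 → (15, 'acaacabbbbabbccaac')
  10 → (7, 'acabbaaaacaacabbbbabbccaac')
  11 → (18, 'acabbbbabbccaac')
  12 → (11, 'baaaacaacabbbbabbccaac')
  13 → (24, 'babbccaac')
  14 → (10, 'bbaaaacaacabbbbabbccaac')
  15 → (23, 'bbabbccaac')
  16 → (22, 'bbbabbccaac')
  17 → (21, 'bbbbabbccaac')
  18 → (4, 'bbcacabbaaaacaacabbbbabbccaac')
  19 → (26, 'bbccaac')
  20 → (5, 'bcacabbaaaacaacabbbbabbccaac')
  21 → (2, 'bcbbcacabbaaaacaacabbbbabbccaac')
  22 → (27, 'bccaac')
  23 → (32, 'c')
  24 → (29, 'caac')
  25 → (16, 'caacabbbbabbccaac')
  26 → (8, 'cabbaaaacaacabbbbabbccaac')
  27 → (19, 'cabbbbabbccaac')
  28 → (6, 'cacabbaaaacaacabbbbabbccaac')
  29 → (3, 'cbbcacabbaaaacaacabbbbabbccaac')
  30 → (1, 'cbcbbcacabbaaaacaacabbbbabbccaac')
  31 → (28, 'ccaac')
  32 → (0, 'ccbcbbcacabbaaaacaacabbbbabbccaac')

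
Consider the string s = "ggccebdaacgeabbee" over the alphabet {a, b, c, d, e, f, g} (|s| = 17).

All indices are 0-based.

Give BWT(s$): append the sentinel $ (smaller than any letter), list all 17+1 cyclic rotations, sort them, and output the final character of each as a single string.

rank  rotation            last
    0  $ggccebdaacgeabbee  e
    1  aacgeabbee$ggccebd  d
    2  abbee$ggccebdaacge  e
    3  acgeabbee$ggccebda  a
    4  bbee$ggccebdaacgea  a
    5  bdaacgeabbee$ggcce  e
    6  bee$ggccebdaacgeab  b
    7  ccebdaacgeabbee$gg  g
    8  cebdaacgeabbee$ggc  c
    9  cgeabbee$ggccebdaa  a
   10  daacgeabbee$ggcceb  b
   11  e$ggccebdaacgeabbe  e
   12  eabbee$ggccebdaacg  g
   13  ebdaacgeabbee$ggcc  c
   14  ee$ggccebdaacgeabb  b
   15  gccebdaacgeabbee$g  g
   16  geabbee$ggccebdaac  c
   17  ggccebdaacgeabbee$  $

edeaaebgcabegcbgc$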